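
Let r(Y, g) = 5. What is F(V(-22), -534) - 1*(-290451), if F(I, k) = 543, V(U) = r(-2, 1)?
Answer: 290994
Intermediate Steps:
V(U) = 5
F(V(-22), -534) - 1*(-290451) = 543 - 1*(-290451) = 543 + 290451 = 290994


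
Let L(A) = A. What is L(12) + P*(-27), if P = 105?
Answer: -2823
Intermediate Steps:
L(12) + P*(-27) = 12 + 105*(-27) = 12 - 2835 = -2823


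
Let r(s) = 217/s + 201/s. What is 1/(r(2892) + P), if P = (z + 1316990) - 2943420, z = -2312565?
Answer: -1446/5695786561 ≈ -2.5387e-7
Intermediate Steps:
P = -3938995 (P = (-2312565 + 1316990) - 2943420 = -995575 - 2943420 = -3938995)
r(s) = 418/s
1/(r(2892) + P) = 1/(418/2892 - 3938995) = 1/(418*(1/2892) - 3938995) = 1/(209/1446 - 3938995) = 1/(-5695786561/1446) = -1446/5695786561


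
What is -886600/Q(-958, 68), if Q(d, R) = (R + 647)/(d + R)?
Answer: 1103600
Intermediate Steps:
Q(d, R) = (647 + R)/(R + d)
-886600/Q(-958, 68) = -886600*(68 - 958)/(647 + 68) = -886600/(715/(-890)) = -886600/((-1/890*715)) = -886600/(-143/178) = -886600*(-178/143) = 1103600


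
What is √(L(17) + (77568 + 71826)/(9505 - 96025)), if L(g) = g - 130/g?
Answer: √2338206605/17510 ≈ 2.7616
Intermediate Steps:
L(g) = g - 130/g
√(L(17) + (77568 + 71826)/(9505 - 96025)) = √((17 - 130/17) + (77568 + 71826)/(9505 - 96025)) = √((17 - 130*1/17) + 149394/(-86520)) = √((17 - 130/17) + 149394*(-1/86520)) = √(159/17 - 3557/2060) = √(267071/35020) = √2338206605/17510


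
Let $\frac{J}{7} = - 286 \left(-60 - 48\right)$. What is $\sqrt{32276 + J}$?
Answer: $2 \sqrt{62123} \approx 498.49$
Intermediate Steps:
$J = 216216$ ($J = 7 \left(- 286 \left(-60 - 48\right)\right) = 7 \left(\left(-286\right) \left(-108\right)\right) = 7 \cdot 30888 = 216216$)
$\sqrt{32276 + J} = \sqrt{32276 + 216216} = \sqrt{248492} = 2 \sqrt{62123}$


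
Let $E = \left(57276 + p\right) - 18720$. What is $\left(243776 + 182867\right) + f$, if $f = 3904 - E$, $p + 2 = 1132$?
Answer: $390861$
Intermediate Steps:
$p = 1130$ ($p = -2 + 1132 = 1130$)
$E = 39686$ ($E = \left(57276 + 1130\right) - 18720 = 58406 - 18720 = 39686$)
$f = -35782$ ($f = 3904 - 39686 = -35782$)
$\left(243776 + 182867\right) + f = \left(243776 + 182867\right) - 35782 = 426643 - 35782 = 390861$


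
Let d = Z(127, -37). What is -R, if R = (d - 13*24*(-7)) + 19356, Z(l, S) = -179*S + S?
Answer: -28126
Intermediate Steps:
Z(l, S) = -178*S
d = 6586 (d = -178*(-37) = 6586)
R = 28126 (R = (6586 - 13*24*(-7)) + 19356 = (6586 - 312*(-7)) + 19356 = (6586 + 2184) + 19356 = 8770 + 19356 = 28126)
-R = -1*28126 = -28126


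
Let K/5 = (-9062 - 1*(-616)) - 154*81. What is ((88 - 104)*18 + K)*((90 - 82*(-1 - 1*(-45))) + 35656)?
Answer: -3370890544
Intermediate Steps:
K = -104600 (K = 5*((-9062 - 1*(-616)) - 154*81) = 5*((-9062 + 616) - 12474) = 5*(-8446 - 12474) = 5*(-20920) = -104600)
((88 - 104)*18 + K)*((90 - 82*(-1 - 1*(-45))) + 35656) = ((88 - 104)*18 - 104600)*((90 - 82*(-1 - 1*(-45))) + 35656) = (-16*18 - 104600)*((90 - 82*(-1 + 45)) + 35656) = (-288 - 104600)*((90 - 82*44) + 35656) = -104888*((90 - 3608) + 35656) = -104888*(-3518 + 35656) = -104888*32138 = -3370890544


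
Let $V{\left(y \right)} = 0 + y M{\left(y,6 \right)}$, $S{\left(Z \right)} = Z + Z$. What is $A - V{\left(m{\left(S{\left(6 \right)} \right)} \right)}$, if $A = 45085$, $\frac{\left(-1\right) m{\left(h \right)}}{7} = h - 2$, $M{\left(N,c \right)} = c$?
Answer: $45505$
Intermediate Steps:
$S{\left(Z \right)} = 2 Z$
$m{\left(h \right)} = 14 - 7 h$ ($m{\left(h \right)} = - 7 \left(h - 2\right) = - 7 \left(-2 + h\right) = 14 - 7 h$)
$V{\left(y \right)} = 6 y$ ($V{\left(y \right)} = 0 + y 6 = 0 + 6 y = 6 y$)
$A - V{\left(m{\left(S{\left(6 \right)} \right)} \right)} = 45085 - 6 \left(14 - 7 \cdot 2 \cdot 6\right) = 45085 - 6 \left(14 - 84\right) = 45085 - 6 \left(-70\right) = 45085 - -420 = 45085 + 420 = 45505$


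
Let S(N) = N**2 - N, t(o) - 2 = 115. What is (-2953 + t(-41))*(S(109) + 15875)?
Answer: -78406892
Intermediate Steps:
t(o) = 117 (t(o) = 2 + 115 = 117)
(-2953 + t(-41))*(S(109) + 15875) = (-2953 + 117)*(109*(-1 + 109) + 15875) = -2836*(109*108 + 15875) = -2836*(11772 + 15875) = -2836*27647 = -78406892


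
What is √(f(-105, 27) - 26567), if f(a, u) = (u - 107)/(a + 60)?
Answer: I*√239087/3 ≈ 162.99*I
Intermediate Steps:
f(a, u) = (-107 + u)/(60 + a)
√(f(-105, 27) - 26567) = √((-107 + 27)/(60 - 105) - 26567) = √(-80/(-45) - 26567) = √(-1/45*(-80) - 26567) = √(16/9 - 26567) = √(-239087/9) = I*√239087/3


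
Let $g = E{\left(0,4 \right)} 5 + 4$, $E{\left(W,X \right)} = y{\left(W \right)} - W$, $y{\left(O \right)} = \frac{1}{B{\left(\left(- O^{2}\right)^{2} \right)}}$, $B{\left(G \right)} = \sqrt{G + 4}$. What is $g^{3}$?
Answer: $\frac{2197}{8} \approx 274.63$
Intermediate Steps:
$B{\left(G \right)} = \sqrt{4 + G}$
$y{\left(O \right)} = \frac{1}{\sqrt{4 + O^{4}}}$ ($y{\left(O \right)} = \frac{1}{\sqrt{4 + \left(- O^{2}\right)^{2}}} = \frac{1}{\sqrt{4 + O^{4}}}$)
$E{\left(W,X \right)} = \frac{1}{\sqrt{4 + W^{4}}} - W$
$g = \frac{13}{2}$ ($g = \left(\frac{1}{\sqrt{4 + 0^{4}}} - 0\right) 5 + 4 = \left(\frac{1}{\sqrt{4 + 0}} + 0\right) 5 + 4 = \left(\frac{1}{\sqrt{4}} + 0\right) 5 + 4 = \left(\frac{1}{2} + 0\right) 5 + 4 = \frac{1}{2} \cdot 5 + 4 = \frac{5}{2} + 4 = \frac{13}{2} \approx 6.5$)
$g^{3} = \left(\frac{13}{2}\right)^{3} = \frac{2197}{8}$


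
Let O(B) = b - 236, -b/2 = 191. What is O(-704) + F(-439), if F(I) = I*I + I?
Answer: 191664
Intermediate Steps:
b = -382 (b = -2*191 = -382)
O(B) = -618 (O(B) = -382 - 236 = -618)
F(I) = I + I² (F(I) = I² + I = I + I²)
O(-704) + F(-439) = -618 - 439*(1 - 439) = -618 - 439*(-438) = -618 + 192282 = 191664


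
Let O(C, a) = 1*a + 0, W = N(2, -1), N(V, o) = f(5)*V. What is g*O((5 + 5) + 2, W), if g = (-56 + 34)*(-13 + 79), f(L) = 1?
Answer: -2904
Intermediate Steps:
g = -1452 (g = -22*66 = -1452)
N(V, o) = V (N(V, o) = 1*V = V)
W = 2
O(C, a) = a (O(C, a) = a + 0 = a)
g*O((5 + 5) + 2, W) = -1452*2 = -2904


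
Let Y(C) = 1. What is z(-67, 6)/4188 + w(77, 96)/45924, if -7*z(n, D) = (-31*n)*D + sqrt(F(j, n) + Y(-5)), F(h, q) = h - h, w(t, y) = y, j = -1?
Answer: -47461373/112192332 ≈ -0.42304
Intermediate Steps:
F(h, q) = 0
z(n, D) = -1/7 + 31*D*n/7 (z(n, D) = -((-31*n)*D + sqrt(0 + 1))/7 = -(-31*D*n + sqrt(1))/7 = -(-31*D*n + 1)/7 = -(1 - 31*D*n)/7 = -1/7 + 31*D*n/7)
z(-67, 6)/4188 + w(77, 96)/45924 = (-1/7 + (31/7)*6*(-67))/4188 + 96/45924 = (-1/7 - 12462/7)*(1/4188) + 96*(1/45924) = -12463/7*1/4188 + 8/3827 = -12463/29316 + 8/3827 = -47461373/112192332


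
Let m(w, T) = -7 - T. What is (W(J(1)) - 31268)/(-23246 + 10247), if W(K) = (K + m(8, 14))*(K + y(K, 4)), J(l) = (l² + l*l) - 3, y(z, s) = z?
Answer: 10408/4333 ≈ 2.4020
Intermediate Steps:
J(l) = -3 + 2*l² (J(l) = (l² + l²) - 3 = 2*l² - 3 = -3 + 2*l²)
W(K) = 2*K*(-21 + K) (W(K) = (K + (-7 - 1*14))*(K + K) = (K + (-7 - 14))*(2*K) = (K - 21)*(2*K) = (-21 + K)*(2*K) = 2*K*(-21 + K))
(W(J(1)) - 31268)/(-23246 + 10247) = (2*(-3 + 2*1²)*(-21 + (-3 + 2*1²)) - 31268)/(-23246 + 10247) = (2*(-3 + 2*1)*(-21 + (-3 + 2*1)) - 31268)/(-12999) = (2*(-3 + 2)*(-21 + (-3 + 2)) - 31268)*(-1/12999) = (2*(-1)*(-21 - 1) - 31268)*(-1/12999) = (2*(-1)*(-22) - 31268)*(-1/12999) = (44 - 31268)*(-1/12999) = -31224*(-1/12999) = 10408/4333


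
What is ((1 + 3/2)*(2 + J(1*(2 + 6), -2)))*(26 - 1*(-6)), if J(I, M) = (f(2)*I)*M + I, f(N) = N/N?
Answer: -480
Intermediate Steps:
f(N) = 1
J(I, M) = I + I*M (J(I, M) = (1*I)*M + I = I*M + I = I + I*M)
((1 + 3/2)*(2 + J(1*(2 + 6), -2)))*(26 - 1*(-6)) = ((1 + 3/2)*(2 + (1*(2 + 6))*(1 - 2)))*(26 - 1*(-6)) = ((1 + 3*(1/2))*(2 + (1*8)*(-1)))*(26 + 6) = ((1 + 3/2)*(2 + 8*(-1)))*32 = (5*(2 - 8)/2)*32 = ((5/2)*(-6))*32 = -15*32 = -480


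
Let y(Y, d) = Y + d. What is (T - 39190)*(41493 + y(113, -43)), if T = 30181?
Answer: -374441067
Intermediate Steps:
(T - 39190)*(41493 + y(113, -43)) = (30181 - 39190)*(41493 + (113 - 43)) = -9009*(41493 + 70) = -9009*41563 = -374441067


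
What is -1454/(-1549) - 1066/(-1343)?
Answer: 3603956/2080307 ≈ 1.7324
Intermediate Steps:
-1454/(-1549) - 1066/(-1343) = -1454*(-1/1549) - 1066*(-1/1343) = 1454/1549 + 1066/1343 = 3603956/2080307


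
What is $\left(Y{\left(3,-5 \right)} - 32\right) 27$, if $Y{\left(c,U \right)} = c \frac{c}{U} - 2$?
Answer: $- \frac{4833}{5} \approx -966.6$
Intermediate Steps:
$Y{\left(c,U \right)} = -2 + \frac{c^{2}}{U}$ ($Y{\left(c,U \right)} = \frac{c^{2}}{U} - 2 = -2 + \frac{c^{2}}{U}$)
$\left(Y{\left(3,-5 \right)} - 32\right) 27 = \left(\left(-2 + \frac{3^{2}}{-5}\right) - 32\right) 27 = \left(\left(-2 - \frac{9}{5}\right) - 32\right) 27 = \left(- \frac{19}{5} - 32\right) 27 = \left(- \frac{179}{5}\right) 27 = - \frac{4833}{5}$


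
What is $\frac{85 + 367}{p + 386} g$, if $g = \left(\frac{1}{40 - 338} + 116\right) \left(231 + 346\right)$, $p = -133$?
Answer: $\frac{4507605934}{37697} \approx 1.1957 \cdot 10^{5}$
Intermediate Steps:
$g = \frac{19945159}{298}$ ($g = \left(\frac{1}{-298} + 116\right) 577 = \left(- \frac{1}{298} + 116\right) 577 = \frac{34567}{298} \cdot 577 = \frac{19945159}{298} \approx 66930.0$)
$\frac{85 + 367}{p + 386} g = \frac{85 + 367}{-133 + 386} \cdot \frac{19945159}{298} = \frac{452}{253} \cdot \frac{19945159}{298} = \frac{4507605934}{37697}$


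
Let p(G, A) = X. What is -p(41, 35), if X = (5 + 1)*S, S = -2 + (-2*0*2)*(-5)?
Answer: 12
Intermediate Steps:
S = -2 (S = -2 + (0*2)*(-5) = -2 + 0*(-5) = -2 + 0 = -2)
X = -12 (X = (5 + 1)*(-2) = 6*(-2) = -12)
p(G, A) = -12
-p(41, 35) = -1*(-12) = 12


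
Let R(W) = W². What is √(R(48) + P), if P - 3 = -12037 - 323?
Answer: 3*I*√1117 ≈ 100.26*I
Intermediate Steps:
P = -12357 (P = 3 + (-12037 - 323) = 3 - 12360 = -12357)
√(R(48) + P) = √(48² - 12357) = √(2304 - 12357) = √(-10053) = 3*I*√1117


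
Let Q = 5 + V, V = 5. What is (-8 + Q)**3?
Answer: 8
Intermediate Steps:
Q = 10 (Q = 5 + 5 = 10)
(-8 + Q)**3 = (-8 + 10)**3 = 2**3 = 8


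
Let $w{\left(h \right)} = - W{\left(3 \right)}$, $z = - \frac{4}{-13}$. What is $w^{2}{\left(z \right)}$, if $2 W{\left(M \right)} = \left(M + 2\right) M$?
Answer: $\frac{225}{4} \approx 56.25$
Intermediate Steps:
$W{\left(M \right)} = \frac{M \left(2 + M\right)}{2}$ ($W{\left(M \right)} = \frac{\left(M + 2\right) M}{2} = \frac{\left(2 + M\right) M}{2} = \frac{M \left(2 + M\right)}{2}$)
$z = \frac{4}{13}$ ($z = \left(-4\right) \left(- \frac{1}{13}\right) = \frac{4}{13} \approx 0.30769$)
$w{\left(h \right)} = - \frac{15}{2}$ ($w{\left(h \right)} = - \frac{3 \left(2 + 3\right)}{2} = - \frac{3 \cdot 5}{2} = \left(-1\right) \frac{15}{2} = - \frac{15}{2}$)
$w^{2}{\left(z \right)} = \left(- \frac{15}{2}\right)^{2} = \frac{225}{4}$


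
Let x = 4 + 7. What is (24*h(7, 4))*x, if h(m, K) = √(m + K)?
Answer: 264*√11 ≈ 875.59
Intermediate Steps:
h(m, K) = √(K + m)
x = 11
(24*h(7, 4))*x = (24*√(4 + 7))*11 = (24*√11)*11 = 264*√11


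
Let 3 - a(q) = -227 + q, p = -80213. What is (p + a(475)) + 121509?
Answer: 41051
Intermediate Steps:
a(q) = 230 - q (a(q) = 3 - (-227 + q) = 3 + (227 - q) = 230 - q)
(p + a(475)) + 121509 = (-80213 + (230 - 1*475)) + 121509 = (-80213 + (230 - 475)) + 121509 = (-80213 - 245) + 121509 = -80458 + 121509 = 41051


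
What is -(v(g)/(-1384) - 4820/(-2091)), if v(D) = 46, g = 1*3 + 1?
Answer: -3287347/1446972 ≈ -2.2719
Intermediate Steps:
g = 4 (g = 3 + 1 = 4)
-(v(g)/(-1384) - 4820/(-2091)) = -(46/(-1384) - 4820/(-2091)) = -(46*(-1/1384) - 4820*(-1/2091)) = -(-23/692 + 4820/2091) = -1*3287347/1446972 = -3287347/1446972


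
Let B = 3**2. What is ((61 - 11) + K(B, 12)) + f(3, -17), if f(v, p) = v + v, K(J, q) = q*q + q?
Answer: 212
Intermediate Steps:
B = 9
K(J, q) = q + q**2 (K(J, q) = q**2 + q = q + q**2)
f(v, p) = 2*v
((61 - 11) + K(B, 12)) + f(3, -17) = ((61 - 11) + 12*(1 + 12)) + 2*3 = (50 + 12*13) + 6 = (50 + 156) + 6 = 206 + 6 = 212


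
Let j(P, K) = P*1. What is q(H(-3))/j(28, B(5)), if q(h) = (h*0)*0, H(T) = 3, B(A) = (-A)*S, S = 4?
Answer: 0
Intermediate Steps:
B(A) = -4*A (B(A) = -A*4 = -4*A)
q(h) = 0 (q(h) = 0*0 = 0)
j(P, K) = P
q(H(-3))/j(28, B(5)) = 0/28 = 0*(1/28) = 0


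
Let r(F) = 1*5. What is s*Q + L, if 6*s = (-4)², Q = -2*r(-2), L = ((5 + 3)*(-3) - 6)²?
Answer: 2620/3 ≈ 873.33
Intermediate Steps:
r(F) = 5
L = 900 (L = (8*(-3) - 6)² = (-24 - 6)² = (-30)² = 900)
Q = -10 (Q = -2*5 = -10)
s = 8/3 (s = (⅙)*(-4)² = (⅙)*16 = 8/3 ≈ 2.6667)
s*Q + L = (8/3)*(-10) + 900 = -80/3 + 900 = 2620/3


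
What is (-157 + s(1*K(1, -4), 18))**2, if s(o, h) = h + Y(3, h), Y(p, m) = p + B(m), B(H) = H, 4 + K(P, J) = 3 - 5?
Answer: 13924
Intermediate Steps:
K(P, J) = -6 (K(P, J) = -4 + (3 - 5) = -4 - 2 = -6)
Y(p, m) = m + p (Y(p, m) = p + m = m + p)
s(o, h) = 3 + 2*h (s(o, h) = h + (h + 3) = h + (3 + h) = 3 + 2*h)
(-157 + s(1*K(1, -4), 18))**2 = (-157 + (3 + 2*18))**2 = (-157 + (3 + 36))**2 = (-157 + 39)**2 = (-118)**2 = 13924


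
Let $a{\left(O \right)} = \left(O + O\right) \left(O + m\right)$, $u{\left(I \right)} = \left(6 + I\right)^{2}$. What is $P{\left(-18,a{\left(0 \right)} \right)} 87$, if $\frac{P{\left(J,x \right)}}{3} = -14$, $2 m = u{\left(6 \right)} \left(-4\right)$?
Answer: $-3654$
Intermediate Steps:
$m = -288$ ($m = \frac{\left(6 + 6\right)^{2} \left(-4\right)}{2} = \frac{12^{2} \left(-4\right)}{2} = \frac{144 \left(-4\right)}{2} = \frac{1}{2} \left(-576\right) = -288$)
$a{\left(O \right)} = 2 O \left(-288 + O\right)$ ($a{\left(O \right)} = \left(O + O\right) \left(O - 288\right) = 2 O \left(-288 + O\right)$)
$P{\left(J,x \right)} = -42$ ($P{\left(J,x \right)} = 3 \left(-14\right) = -42$)
$P{\left(-18,a{\left(0 \right)} \right)} 87 = \left(-42\right) 87 = -3654$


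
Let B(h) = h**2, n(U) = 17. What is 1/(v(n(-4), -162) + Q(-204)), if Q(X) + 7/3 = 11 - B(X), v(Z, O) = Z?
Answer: -3/124771 ≈ -2.4044e-5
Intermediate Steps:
Q(X) = 26/3 - X**2 (Q(X) = -7/3 + (11 - X**2) = 26/3 - X**2)
1/(v(n(-4), -162) + Q(-204)) = 1/(17 + (26/3 - 1*(-204)**2)) = 1/(17 + (26/3 - 1*41616)) = 1/(17 + (26/3 - 41616)) = 1/(17 - 124822/3) = 1/(-124771/3) = -3/124771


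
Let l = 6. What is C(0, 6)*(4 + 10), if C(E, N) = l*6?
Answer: 504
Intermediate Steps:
C(E, N) = 36 (C(E, N) = 6*6 = 36)
C(0, 6)*(4 + 10) = 36*(4 + 10) = 36*14 = 504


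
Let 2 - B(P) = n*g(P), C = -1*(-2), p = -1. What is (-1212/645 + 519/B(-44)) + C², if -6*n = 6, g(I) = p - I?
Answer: 8807/645 ≈ 13.654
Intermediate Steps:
g(I) = -1 - I
C = 2
n = -1 (n = -⅙*6 = -1)
B(P) = 1 - P (B(P) = 2 - (-1)*(-1 - P) = 2 - (1 + P) = 2 + (-1 - P) = 1 - P)
(-1212/645 + 519/B(-44)) + C² = (-1212/645 + 519/(1 - 1*(-44))) + 2² = (-1212*1/645 + 519/(1 + 44)) + 4 = (-404/215 + 519/45) + 4 = (-404/215 + 519*(1/45)) + 4 = (-404/215 + 173/15) + 4 = 6227/645 + 4 = 8807/645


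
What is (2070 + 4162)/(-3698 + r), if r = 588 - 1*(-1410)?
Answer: -1558/425 ≈ -3.6659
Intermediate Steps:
r = 1998 (r = 588 + 1410 = 1998)
(2070 + 4162)/(-3698 + r) = (2070 + 4162)/(-3698 + 1998) = 6232/(-1700) = 6232*(-1/1700) = -1558/425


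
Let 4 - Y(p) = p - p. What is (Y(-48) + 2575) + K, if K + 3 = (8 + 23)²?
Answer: 3537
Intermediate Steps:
K = 958 (K = -3 + (8 + 23)² = -3 + 31² = -3 + 961 = 958)
Y(p) = 4 (Y(p) = 4 - (p - p) = 4 - 1*0 = 4 + 0 = 4)
(Y(-48) + 2575) + K = (4 + 2575) + 958 = 2579 + 958 = 3537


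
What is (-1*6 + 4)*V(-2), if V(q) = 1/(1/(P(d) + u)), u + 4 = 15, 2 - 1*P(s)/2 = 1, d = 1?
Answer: -26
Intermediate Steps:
P(s) = 2 (P(s) = 4 - 2*1 = 4 - 2 = 2)
u = 11 (u = -4 + 15 = 11)
V(q) = 13 (V(q) = 1/(1/(2 + 11)) = 1/(1/13) = 13)
(-1*6 + 4)*V(-2) = (-1*6 + 4)*13 = (-6 + 4)*13 = -2*13 = -26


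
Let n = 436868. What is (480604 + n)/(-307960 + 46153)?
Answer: -305824/87269 ≈ -3.5044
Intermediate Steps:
(480604 + n)/(-307960 + 46153) = (480604 + 436868)/(-307960 + 46153) = 917472/(-261807) = 917472*(-1/261807) = -305824/87269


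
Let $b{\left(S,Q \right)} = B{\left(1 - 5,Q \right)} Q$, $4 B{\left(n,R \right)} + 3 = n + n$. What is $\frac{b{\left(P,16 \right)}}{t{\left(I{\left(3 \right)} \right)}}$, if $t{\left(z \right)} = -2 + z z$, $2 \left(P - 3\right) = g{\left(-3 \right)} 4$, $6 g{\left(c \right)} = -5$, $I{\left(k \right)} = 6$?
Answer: $- \frac{22}{17} \approx -1.2941$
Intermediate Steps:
$g{\left(c \right)} = - \frac{5}{6}$ ($g{\left(c \right)} = \frac{1}{6} \left(-5\right) = - \frac{5}{6}$)
$B{\left(n,R \right)} = - \frac{3}{4} + \frac{n}{2}$ ($B{\left(n,R \right)} = - \frac{3}{4} + \frac{n + n}{4} = - \frac{3}{4} + \frac{2 n}{4} = - \frac{3}{4} + \frac{n}{2}$)
$P = \frac{4}{3}$ ($P = 3 + \frac{\left(- \frac{5}{6}\right) 4}{2} = 3 + \frac{1}{2} \left(- \frac{10}{3}\right) = 3 - \frac{5}{3} = \frac{4}{3} \approx 1.3333$)
$b{\left(S,Q \right)} = - \frac{11 Q}{4}$ ($b{\left(S,Q \right)} = \left(- \frac{3}{4} + \frac{1 - 5}{2}\right) Q = \left(- \frac{3}{4} + \frac{1}{2} \left(-4\right)\right) Q = \left(- \frac{3}{4} - 2\right) Q = - \frac{11 Q}{4}$)
$t{\left(z \right)} = -2 + z^{2}$
$\frac{b{\left(P,16 \right)}}{t{\left(I{\left(3 \right)} \right)}} = \frac{\left(- \frac{11}{4}\right) 16}{-2 + 6^{2}} = - \frac{44}{-2 + 36} = - \frac{44}{34} = \left(-44\right) \frac{1}{34} = - \frac{22}{17}$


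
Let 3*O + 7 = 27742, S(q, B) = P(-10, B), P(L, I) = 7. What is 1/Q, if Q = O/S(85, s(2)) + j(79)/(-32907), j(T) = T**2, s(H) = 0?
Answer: 32907/43454504 ≈ 0.00075728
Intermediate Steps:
S(q, B) = 7
O = 9245 (O = -7/3 + (1/3)*27742 = -7/3 + 27742/3 = 9245)
Q = 43454504/32907 (Q = 9245/7 + 79**2/(-32907) = 9245*(1/7) + 6241*(-1/32907) = 9245/7 - 6241/32907 = 43454504/32907 ≈ 1320.5)
1/Q = 1/(43454504/32907) = 32907/43454504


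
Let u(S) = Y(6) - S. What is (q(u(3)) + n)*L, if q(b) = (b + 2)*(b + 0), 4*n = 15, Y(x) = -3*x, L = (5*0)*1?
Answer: 0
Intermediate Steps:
L = 0 (L = 0*1 = 0)
u(S) = -18 - S (u(S) = -3*6 - S = -18 - S)
n = 15/4 (n = (¼)*15 = 15/4 ≈ 3.7500)
q(b) = b*(2 + b) (q(b) = (2 + b)*b = b*(2 + b))
(q(u(3)) + n)*L = ((-18 - 1*3)*(2 + (-18 - 1*3)) + 15/4)*0 = ((-18 - 3)*(2 + (-18 - 3)) + 15/4)*0 = (-21*(2 - 21) + 15/4)*0 = (-21*(-19) + 15/4)*0 = (399 + 15/4)*0 = (1611/4)*0 = 0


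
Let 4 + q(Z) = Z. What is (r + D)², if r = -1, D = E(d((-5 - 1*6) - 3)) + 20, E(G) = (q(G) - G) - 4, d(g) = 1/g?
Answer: 121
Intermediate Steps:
q(Z) = -4 + Z
E(G) = -8 (E(G) = ((-4 + G) - G) - 4 = -4 - 4 = -8)
D = 12 (D = -8 + 20 = 12)
(r + D)² = (-1 + 12)² = 11² = 121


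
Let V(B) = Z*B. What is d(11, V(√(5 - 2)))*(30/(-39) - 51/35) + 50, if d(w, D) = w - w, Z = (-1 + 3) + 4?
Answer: 50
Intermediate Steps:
Z = 6 (Z = 2 + 4 = 6)
V(B) = 6*B
d(w, D) = 0
d(11, V(√(5 - 2)))*(30/(-39) - 51/35) + 50 = 0*(30/(-39) - 51/35) + 50 = 0*(30*(-1/39) - 51*1/35) + 50 = 0*(-10/13 - 51/35) + 50 = 0*(-1013/455) + 50 = 0 + 50 = 50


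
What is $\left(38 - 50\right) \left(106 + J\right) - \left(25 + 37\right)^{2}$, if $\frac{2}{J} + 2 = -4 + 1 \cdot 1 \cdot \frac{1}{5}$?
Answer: $- \frac{148244}{29} \approx -5111.9$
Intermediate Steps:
$J = - \frac{10}{29}$ ($J = \frac{2}{-2 - \left(4 - 1 \cdot \frac{1}{5}\right)} = \frac{2}{-2 + \left(-4 + 1 \cdot \frac{1}{5}\right)} = \frac{2}{-2 + \left(-4 + \frac{1}{5}\right)} = \frac{2}{-2 - \frac{19}{5}} = \frac{2}{- \frac{29}{5}} = 2 \left(- \frac{5}{29}\right) = - \frac{10}{29} \approx -0.34483$)
$\left(38 - 50\right) \left(106 + J\right) - \left(25 + 37\right)^{2} = \left(38 - 50\right) \left(106 - \frac{10}{29}\right) - \left(25 + 37\right)^{2} = \left(-12\right) \frac{3064}{29} - 62^{2} = - \frac{36768}{29} - 3844 = - \frac{148244}{29}$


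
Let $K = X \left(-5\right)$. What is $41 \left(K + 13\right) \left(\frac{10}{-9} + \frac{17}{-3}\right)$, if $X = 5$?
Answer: $\frac{10004}{3} \approx 3334.7$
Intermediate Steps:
$K = -25$ ($K = 5 \left(-5\right) = -25$)
$41 \left(K + 13\right) \left(\frac{10}{-9} + \frac{17}{-3}\right) = 41 \left(-25 + 13\right) \left(\frac{10}{-9} + \frac{17}{-3}\right) = 41 \left(-12\right) \left(10 \left(- \frac{1}{9}\right) + 17 \left(- \frac{1}{3}\right)\right) = - 492 \left(- \frac{10}{9} - \frac{17}{3}\right) = \left(-492\right) \left(- \frac{61}{9}\right) = \frac{10004}{3}$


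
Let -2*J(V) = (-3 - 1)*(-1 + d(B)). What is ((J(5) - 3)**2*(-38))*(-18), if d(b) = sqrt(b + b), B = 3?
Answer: 33516 - 13680*sqrt(6) ≈ 6.9803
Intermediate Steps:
d(b) = sqrt(2)*sqrt(b) (d(b) = sqrt(2*b) = sqrt(2)*sqrt(b))
J(V) = -2 + 2*sqrt(6) (J(V) = -(-3 - 1)*(-1 + sqrt(2)*sqrt(3))/2 = -(-2)*(-1 + sqrt(6)) = -(4 - 4*sqrt(6))/2 = -2 + 2*sqrt(6))
((J(5) - 3)**2*(-38))*(-18) = (((-2 + 2*sqrt(6)) - 3)**2*(-38))*(-18) = ((-5 + 2*sqrt(6))**2*(-38))*(-18) = -38*(-5 + 2*sqrt(6))**2*(-18) = 684*(-5 + 2*sqrt(6))**2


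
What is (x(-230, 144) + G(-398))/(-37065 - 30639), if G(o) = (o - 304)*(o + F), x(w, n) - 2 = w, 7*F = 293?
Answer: -291415/78988 ≈ -3.6894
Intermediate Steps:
F = 293/7 (F = (⅐)*293 = 293/7 ≈ 41.857)
x(w, n) = 2 + w
G(o) = (-304 + o)*(293/7 + o) (G(o) = (o - 304)*(o + 293/7) = (-304 + o)*(293/7 + o))
(x(-230, 144) + G(-398))/(-37065 - 30639) = ((2 - 230) + (-89072/7 + (-398)² - 1835/7*(-398)))/(-37065 - 30639) = (-228 + (-89072/7 + 158404 + 730330/7))/(-67704) = (-228 + 1750086/7)*(-1/67704) = (1748490/7)*(-1/67704) = -291415/78988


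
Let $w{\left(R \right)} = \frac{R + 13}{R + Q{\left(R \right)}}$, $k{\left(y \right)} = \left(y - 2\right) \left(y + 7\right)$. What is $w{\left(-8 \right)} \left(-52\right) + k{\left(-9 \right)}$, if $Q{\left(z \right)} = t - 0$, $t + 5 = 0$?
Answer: $42$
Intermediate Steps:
$t = -5$ ($t = -5 + 0 = -5$)
$k{\left(y \right)} = \left(-2 + y\right) \left(7 + y\right)$
$Q{\left(z \right)} = -5$ ($Q{\left(z \right)} = -5 - 0 = -5 + 0 = -5$)
$w{\left(R \right)} = \frac{13 + R}{-5 + R}$ ($w{\left(R \right)} = \frac{R + 13}{R - 5} = \frac{13 + R}{-5 + R}$)
$w{\left(-8 \right)} \left(-52\right) + k{\left(-9 \right)} = \frac{13 - 8}{-5 - 8} \left(-52\right) + \left(-14 + \left(-9\right)^{2} + 5 \left(-9\right)\right) = \frac{1}{-13} \cdot 5 \left(-52\right) - -22 = \left(- \frac{1}{13}\right) 5 \left(-52\right) + 22 = \left(- \frac{5}{13}\right) \left(-52\right) + 22 = 20 + 22 = 42$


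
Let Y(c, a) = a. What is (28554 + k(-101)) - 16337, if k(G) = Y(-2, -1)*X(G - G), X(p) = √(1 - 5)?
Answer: 12217 - 2*I ≈ 12217.0 - 2.0*I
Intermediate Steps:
X(p) = 2*I (X(p) = √(-4) = 2*I)
k(G) = -2*I
(28554 + k(-101)) - 16337 = (28554 - 2*I) - 16337 = 12217 - 2*I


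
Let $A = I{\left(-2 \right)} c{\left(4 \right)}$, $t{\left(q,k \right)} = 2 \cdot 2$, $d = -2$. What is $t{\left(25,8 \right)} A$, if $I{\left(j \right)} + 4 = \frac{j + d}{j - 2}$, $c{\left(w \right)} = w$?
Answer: $-48$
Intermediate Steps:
$I{\left(j \right)} = -3$ ($I{\left(j \right)} = -4 + \frac{j - 2}{j - 2} = -4 + \frac{-2 + j}{-2 + j} = -4 + 1 = -3$)
$t{\left(q,k \right)} = 4$
$A = -12$ ($A = \left(-3\right) 4 = -12$)
$t{\left(25,8 \right)} A = 4 \left(-12\right) = -48$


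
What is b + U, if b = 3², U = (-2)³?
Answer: 1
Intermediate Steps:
U = -8
b = 9
b + U = 9 - 8 = 1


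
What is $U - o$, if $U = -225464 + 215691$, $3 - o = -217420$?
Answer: $-227196$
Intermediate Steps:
$o = 217423$ ($o = 3 - -217420 = 3 + 217420 = 217423$)
$U = -9773$
$U - o = -9773 - 217423 = -227196$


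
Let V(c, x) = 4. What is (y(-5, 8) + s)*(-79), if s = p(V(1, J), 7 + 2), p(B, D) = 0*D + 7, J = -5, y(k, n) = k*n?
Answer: 2607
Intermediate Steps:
p(B, D) = 7 (p(B, D) = 0 + 7 = 7)
s = 7
(y(-5, 8) + s)*(-79) = (-5*8 + 7)*(-79) = (-40 + 7)*(-79) = -33*(-79) = 2607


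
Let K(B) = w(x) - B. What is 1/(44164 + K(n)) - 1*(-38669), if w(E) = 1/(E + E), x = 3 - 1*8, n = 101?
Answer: 17038682811/440629 ≈ 38669.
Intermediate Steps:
x = -5 (x = 3 - 8 = -5)
w(E) = 1/(2*E)
K(B) = -⅒ - B (K(B) = (½)/(-5) - B = (½)*(-⅕) - B = -⅒ - B)
1/(44164 + K(n)) - 1*(-38669) = 1/(44164 + (-⅒ - 1*101)) - 1*(-38669) = 1/(44164 + (-⅒ - 101)) + 38669 = 1/(44164 - 1011/10) + 38669 = 1/(440629/10) + 38669 = 10/440629 + 38669 = 17038682811/440629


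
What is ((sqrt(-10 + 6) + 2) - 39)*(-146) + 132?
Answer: 5534 - 292*I ≈ 5534.0 - 292.0*I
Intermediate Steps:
((sqrt(-10 + 6) + 2) - 39)*(-146) + 132 = ((sqrt(-4) + 2) - 39)*(-146) + 132 = ((2*I + 2) - 39)*(-146) + 132 = ((2 + 2*I) - 39)*(-146) + 132 = (-37 + 2*I)*(-146) + 132 = (5402 - 292*I) + 132 = 5534 - 292*I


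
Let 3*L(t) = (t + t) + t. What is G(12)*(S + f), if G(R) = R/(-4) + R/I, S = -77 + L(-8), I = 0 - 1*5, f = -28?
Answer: 3051/5 ≈ 610.20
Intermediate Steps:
I = -5 (I = 0 - 5 = -5)
L(t) = t (L(t) = ((t + t) + t)/3 = (2*t + t)/3 = (3*t)/3 = t)
S = -85 (S = -77 - 8 = -85)
G(R) = -9*R/20 (G(R) = R/(-4) + R/(-5) = R*(-¼) + R*(-⅕) = -R/4 - R/5 = -9*R/20)
G(12)*(S + f) = (-9/20*12)*(-85 - 28) = -27/5*(-113) = 3051/5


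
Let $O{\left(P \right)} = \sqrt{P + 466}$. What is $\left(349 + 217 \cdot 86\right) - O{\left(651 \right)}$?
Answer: $19011 - \sqrt{1117} \approx 18978.0$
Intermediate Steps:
$O{\left(P \right)} = \sqrt{466 + P}$
$\left(349 + 217 \cdot 86\right) - O{\left(651 \right)} = \left(349 + 217 \cdot 86\right) - \sqrt{466 + 651} = \left(349 + 18662\right) - \sqrt{1117} = 19011 - \sqrt{1117}$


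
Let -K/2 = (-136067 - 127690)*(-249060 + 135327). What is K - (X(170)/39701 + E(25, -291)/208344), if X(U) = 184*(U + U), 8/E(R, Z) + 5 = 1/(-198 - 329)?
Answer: -163515282099517085230829/2725447764948 ≈ -5.9996e+10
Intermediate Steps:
K = -59995749762 (K = -2*(-136067 - 127690)*(-249060 + 135327) = -(-527514)*(-113733) = -2*29997874881 = -59995749762)
E(R, Z) = -1054/659 (E(R, Z) = 8/(-5 + 1/(-198 - 329)) = 8/(-5 + 1/(-527)) = 8/(-5 - 1/527) = 8/(-2636/527) = 8*(-527/2636) = -1054/659)
X(U) = 368*U (X(U) = 184*(2*U) = 368*U)
K - (X(170)/39701 + E(25, -291)/208344) = -59995749762 - ((368*170)/39701 - 1054/659/208344) = -59995749762 - (62560*(1/39701) - 1054/659*1/208344) = -59995749762 - (62560/39701 - 527/68649348) = -59995749762 - 1*4294682288453/2725447764948 = -59995749762 - 4294682288453/2725447764948 = -163515282099517085230829/2725447764948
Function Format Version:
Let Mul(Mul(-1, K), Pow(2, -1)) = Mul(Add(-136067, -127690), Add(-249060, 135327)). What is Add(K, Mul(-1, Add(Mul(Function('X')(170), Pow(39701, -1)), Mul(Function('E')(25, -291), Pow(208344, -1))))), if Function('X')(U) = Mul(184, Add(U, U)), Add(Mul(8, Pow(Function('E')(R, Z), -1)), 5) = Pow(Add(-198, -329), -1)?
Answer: Rational(-163515282099517085230829, 2725447764948) ≈ -5.9996e+10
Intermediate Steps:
K = -59995749762 (K = Mul(-2, Mul(Add(-136067, -127690), Add(-249060, 135327))) = Mul(-2, Mul(-263757, -113733)) = Mul(-2, 29997874881) = -59995749762)
Function('E')(R, Z) = Rational(-1054, 659) (Function('E')(R, Z) = Mul(8, Pow(Add(-5, Pow(Add(-198, -329), -1)), -1)) = Mul(8, Pow(Add(-5, Pow(-527, -1)), -1)) = Mul(8, Pow(Add(-5, Rational(-1, 527)), -1)) = Mul(8, Pow(Rational(-2636, 527), -1)) = Mul(8, Rational(-527, 2636)) = Rational(-1054, 659))
Function('X')(U) = Mul(368, U) (Function('X')(U) = Mul(184, Mul(2, U)) = Mul(368, U))
Add(K, Mul(-1, Add(Mul(Function('X')(170), Pow(39701, -1)), Mul(Function('E')(25, -291), Pow(208344, -1))))) = Add(-59995749762, Mul(-1, Add(Mul(Mul(368, 170), Pow(39701, -1)), Mul(Rational(-1054, 659), Pow(208344, -1))))) = Add(-59995749762, Mul(-1, Add(Mul(62560, Rational(1, 39701)), Mul(Rational(-1054, 659), Rational(1, 208344))))) = Add(-59995749762, Mul(-1, Add(Rational(62560, 39701), Rational(-527, 68649348)))) = Add(-59995749762, Mul(-1, Rational(4294682288453, 2725447764948))) = Add(-59995749762, Rational(-4294682288453, 2725447764948)) = Rational(-163515282099517085230829, 2725447764948)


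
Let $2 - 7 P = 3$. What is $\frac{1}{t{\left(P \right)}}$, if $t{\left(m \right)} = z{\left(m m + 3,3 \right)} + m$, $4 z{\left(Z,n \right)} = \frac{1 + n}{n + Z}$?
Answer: $\frac{2065}{48} \approx 43.021$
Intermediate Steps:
$P = - \frac{1}{7}$ ($P = \frac{2}{7} - \frac{3}{7} = - \frac{1}{7} \approx -0.14286$)
$z{\left(Z,n \right)} = \frac{1 + n}{4 \left(Z + n\right)}$ ($z{\left(Z,n \right)} = \frac{\left(1 + n\right) \frac{1}{n + Z}}{4} = \frac{\left(1 + n\right) \frac{1}{Z + n}}{4} = \frac{\frac{1}{Z + n} \left(1 + n\right)}{4} = \frac{1 + n}{4 \left(Z + n\right)}$)
$t{\left(m \right)} = m + \frac{1}{6 + m^{2}}$ ($t{\left(m \right)} = \frac{1 + 3}{4 \left(\left(m m + 3\right) + 3\right)} + m = \frac{1}{4} \frac{1}{\left(m^{2} + 3\right) + 3} \cdot 4 + m = \frac{1}{4} \frac{1}{\left(3 + m^{2}\right) + 3} \cdot 4 + m = \frac{1}{4} \frac{1}{6 + m^{2}} \cdot 4 + m = \frac{1}{6 + m^{2}} + m = m + \frac{1}{6 + m^{2}}$)
$\frac{1}{t{\left(P \right)}} = \frac{1}{\frac{1}{6 + \left(- \frac{1}{7}\right)^{2}} \left(1 - \frac{6 + \left(- \frac{1}{7}\right)^{2}}{7}\right)} = \frac{1}{\frac{1}{6 + \frac{1}{49}} \left(1 - \frac{6 + \frac{1}{49}}{7}\right)} = \frac{1}{\frac{1}{\frac{295}{49}} \left(1 - \frac{295}{343}\right)} = \frac{1}{\frac{49}{295} \left(1 - \frac{295}{343}\right)} = \frac{1}{\frac{49}{295} \cdot \frac{48}{343}} = \frac{1}{\frac{48}{2065}} = \frac{2065}{48}$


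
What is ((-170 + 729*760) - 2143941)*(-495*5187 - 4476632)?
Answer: 11200773367987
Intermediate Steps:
((-170 + 729*760) - 2143941)*(-495*5187 - 4476632) = ((-170 + 554040) - 2143941)*(-2567565 - 4476632) = (553870 - 2143941)*(-7044197) = -1590071*(-7044197) = 11200773367987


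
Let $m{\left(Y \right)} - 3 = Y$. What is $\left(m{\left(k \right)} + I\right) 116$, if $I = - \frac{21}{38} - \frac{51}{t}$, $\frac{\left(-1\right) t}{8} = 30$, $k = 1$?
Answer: $\frac{161327}{380} \approx 424.54$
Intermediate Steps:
$m{\left(Y \right)} = 3 + Y$
$t = -240$ ($t = \left(-8\right) 30 = -240$)
$I = - \frac{517}{1520}$ ($I = - \frac{21}{38} - \frac{51}{-240} = \left(-21\right) \frac{1}{38} - - \frac{17}{80} = - \frac{21}{38} + \frac{17}{80} = - \frac{517}{1520} \approx -0.34013$)
$\left(m{\left(k \right)} + I\right) 116 = \left(\left(3 + 1\right) - \frac{517}{1520}\right) 116 = \left(4 - \frac{517}{1520}\right) 116 = \frac{5563}{1520} \cdot 116 = \frac{161327}{380}$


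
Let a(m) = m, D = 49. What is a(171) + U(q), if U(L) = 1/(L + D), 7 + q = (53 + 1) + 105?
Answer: 34372/201 ≈ 171.00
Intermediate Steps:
q = 152 (q = -7 + ((53 + 1) + 105) = -7 + (54 + 105) = -7 + 159 = 152)
U(L) = 1/(49 + L) (U(L) = 1/(L + 49) = 1/(49 + L))
a(171) + U(q) = 171 + 1/(49 + 152) = 171 + 1/201 = 34372/201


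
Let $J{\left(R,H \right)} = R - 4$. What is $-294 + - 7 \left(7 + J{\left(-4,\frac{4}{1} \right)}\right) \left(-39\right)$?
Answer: $-567$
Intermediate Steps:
$J{\left(R,H \right)} = -4 + R$
$-294 + - 7 \left(7 + J{\left(-4,\frac{4}{1} \right)}\right) \left(-39\right) = -294 + - 7 \left(7 - 8\right) \left(-39\right) = -294 + \left(-7\right) \left(-1\right) \left(-39\right) = -294 + 7 \left(-39\right) = -294 - 273 = -567$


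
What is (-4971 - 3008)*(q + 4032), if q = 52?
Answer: -32586236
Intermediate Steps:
(-4971 - 3008)*(q + 4032) = (-4971 - 3008)*(52 + 4032) = -7979*4084 = -32586236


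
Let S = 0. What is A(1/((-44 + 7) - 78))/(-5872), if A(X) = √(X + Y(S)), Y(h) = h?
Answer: -I*√115/675280 ≈ -1.5881e-5*I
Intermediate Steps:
A(X) = √X (A(X) = √(X + 0) = √X)
A(1/((-44 + 7) - 78))/(-5872) = √(1/((-44 + 7) - 78))/(-5872) = √(1/(-37 - 78))*(-1/5872) = √(1/(-115))*(-1/5872) = √(-1/115)*(-1/5872) = (I*√115/115)*(-1/5872) = -I*√115/675280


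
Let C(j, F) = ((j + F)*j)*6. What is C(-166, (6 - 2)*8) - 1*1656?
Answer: 131808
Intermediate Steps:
C(j, F) = 6*j*(F + j) (C(j, F) = ((F + j)*j)*6 = (j*(F + j))*6 = 6*j*(F + j))
C(-166, (6 - 2)*8) - 1*1656 = 6*(-166)*((6 - 2)*8 - 166) - 1*1656 = 6*(-166)*(4*8 - 166) - 1656 = 6*(-166)*(32 - 166) - 1656 = 6*(-166)*(-134) - 1656 = 133464 - 1656 = 131808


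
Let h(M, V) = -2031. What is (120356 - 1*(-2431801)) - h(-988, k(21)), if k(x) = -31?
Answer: 2554188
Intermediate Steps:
(120356 - 1*(-2431801)) - h(-988, k(21)) = (120356 - 1*(-2431801)) - 1*(-2031) = (120356 + 2431801) + 2031 = 2552157 + 2031 = 2554188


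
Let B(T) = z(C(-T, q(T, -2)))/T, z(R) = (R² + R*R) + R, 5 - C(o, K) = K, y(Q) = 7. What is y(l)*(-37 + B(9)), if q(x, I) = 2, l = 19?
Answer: -728/3 ≈ -242.67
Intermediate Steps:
C(o, K) = 5 - K
z(R) = R + 2*R² (z(R) = (R² + R²) + R = 2*R² + R = R + 2*R²)
B(T) = 21/T (B(T) = ((5 - 1*2)*(1 + 2*(5 - 1*2)))/T = ((5 - 2)*(1 + 2*(5 - 2)))/T = (3*(1 + 2*3))/T = (3*(1 + 6))/T = (3*7)/T = 21/T)
y(l)*(-37 + B(9)) = 7*(-37 + 21/9) = 7*(-37 + 21*(⅑)) = 7*(-37 + 7/3) = 7*(-104/3) = -728/3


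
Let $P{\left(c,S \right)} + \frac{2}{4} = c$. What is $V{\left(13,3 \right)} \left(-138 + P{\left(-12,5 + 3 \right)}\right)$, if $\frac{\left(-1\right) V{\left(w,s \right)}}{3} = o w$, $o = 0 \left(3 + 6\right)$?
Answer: $0$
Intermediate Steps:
$o = 0$ ($o = 0 \cdot 9 = 0$)
$P{\left(c,S \right)} = - \frac{1}{2} + c$
$V{\left(w,s \right)} = 0$ ($V{\left(w,s \right)} = - 3 \cdot 0 w = \left(-3\right) 0 = 0$)
$V{\left(13,3 \right)} \left(-138 + P{\left(-12,5 + 3 \right)}\right) = 0 \left(-138 - \frac{25}{2}\right) = 0 \left(- \frac{301}{2}\right) = 0$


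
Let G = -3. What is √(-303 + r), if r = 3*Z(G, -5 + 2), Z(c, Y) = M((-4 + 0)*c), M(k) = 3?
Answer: 7*I*√6 ≈ 17.146*I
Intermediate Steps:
Z(c, Y) = 3
r = 9 (r = 3*3 = 9)
√(-303 + r) = √(-303 + 9) = √(-294) = 7*I*√6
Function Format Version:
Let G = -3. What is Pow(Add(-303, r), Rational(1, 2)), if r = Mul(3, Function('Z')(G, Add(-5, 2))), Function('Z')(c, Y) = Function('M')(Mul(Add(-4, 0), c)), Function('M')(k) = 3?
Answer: Mul(7, I, Pow(6, Rational(1, 2))) ≈ Mul(17.146, I)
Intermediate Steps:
Function('Z')(c, Y) = 3
r = 9 (r = Mul(3, 3) = 9)
Pow(Add(-303, r), Rational(1, 2)) = Pow(Add(-303, 9), Rational(1, 2)) = Pow(-294, Rational(1, 2)) = Mul(7, I, Pow(6, Rational(1, 2)))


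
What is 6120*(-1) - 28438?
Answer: -34558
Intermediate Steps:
6120*(-1) - 28438 = -6120 - 28438 = -34558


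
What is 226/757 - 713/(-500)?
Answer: 652741/378500 ≈ 1.7245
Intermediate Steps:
226/757 - 713/(-500) = 226*(1/757) - 713*(-1/500) = 226/757 + 713/500 = 652741/378500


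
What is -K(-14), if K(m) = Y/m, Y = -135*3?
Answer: -405/14 ≈ -28.929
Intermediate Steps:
Y = -405
K(m) = -405/m
-K(-14) = -(-405)/(-14) = -(-405)*(-1)/14 = -1*405/14 = -405/14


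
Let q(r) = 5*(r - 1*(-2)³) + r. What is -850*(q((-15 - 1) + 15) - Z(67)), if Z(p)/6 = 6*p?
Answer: 2021300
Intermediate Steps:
Z(p) = 36*p (Z(p) = 6*(6*p) = 36*p)
q(r) = 40 + 6*r (q(r) = 5*(r - 1*(-8)) + r = 5*(r + 8) + r = 5*(8 + r) + r = (40 + 5*r) + r = 40 + 6*r)
-850*(q((-15 - 1) + 15) - Z(67)) = -850*((40 + 6*((-15 - 1) + 15)) - 36*67) = -850*((40 + 6*(-16 + 15)) - 1*2412) = -850*((40 + 6*(-1)) - 2412) = -850*((40 - 6) - 2412) = -850*(34 - 2412) = -850*(-2378) = 2021300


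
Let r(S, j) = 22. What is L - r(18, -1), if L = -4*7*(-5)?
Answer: 118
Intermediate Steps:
L = 140 (L = -28*(-5) = 140)
L - r(18, -1) = 140 - 1*22 = 140 - 22 = 118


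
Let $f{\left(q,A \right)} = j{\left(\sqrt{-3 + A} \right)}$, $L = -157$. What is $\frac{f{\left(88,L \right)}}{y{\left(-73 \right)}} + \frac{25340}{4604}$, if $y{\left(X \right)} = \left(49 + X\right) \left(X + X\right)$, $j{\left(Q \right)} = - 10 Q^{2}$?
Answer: $\frac{1502465}{252069} \approx 5.9605$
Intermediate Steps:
$f{\left(q,A \right)} = 30 - 10 A$ ($f{\left(q,A \right)} = - 10 \left(\sqrt{-3 + A}\right)^{2} = - 10 \left(-3 + A\right) = 30 - 10 A$)
$y{\left(X \right)} = 2 X \left(49 + X\right)$ ($y{\left(X \right)} = \left(49 + X\right) 2 X = 2 X \left(49 + X\right)$)
$\frac{f{\left(88,L \right)}}{y{\left(-73 \right)}} + \frac{25340}{4604} = \frac{30 - -1570}{2 \left(-73\right) \left(49 - 73\right)} + \frac{25340}{4604} = \frac{30 + 1570}{2 \left(-73\right) \left(-24\right)} + 25340 \cdot \frac{1}{4604} = \frac{1600}{3504} + \frac{6335}{1151} = 1600 \cdot \frac{1}{3504} + \frac{6335}{1151} = \frac{100}{219} + \frac{6335}{1151} = \frac{1502465}{252069}$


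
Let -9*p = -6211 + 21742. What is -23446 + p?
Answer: -75515/3 ≈ -25172.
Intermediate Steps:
p = -5177/3 (p = -(-6211 + 21742)/9 = -⅑*15531 = -5177/3 ≈ -1725.7)
-23446 + p = -23446 - 5177/3 = -75515/3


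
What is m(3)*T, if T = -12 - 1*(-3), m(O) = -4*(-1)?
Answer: -36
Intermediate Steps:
m(O) = 4
T = -9 (T = -12 + 3 = -9)
m(3)*T = 4*(-9) = -36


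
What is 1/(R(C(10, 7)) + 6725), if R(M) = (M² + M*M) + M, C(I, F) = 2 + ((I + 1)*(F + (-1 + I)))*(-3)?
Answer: 1/559551 ≈ 1.7871e-6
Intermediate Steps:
C(I, F) = 2 - 3*(1 + I)*(-1 + F + I) (C(I, F) = 2 + ((1 + I)*(-1 + F + I))*(-3) = 2 - 3*(1 + I)*(-1 + F + I))
R(M) = M + 2*M² (R(M) = (M² + M²) + M = 2*M² + M = M + 2*M²)
1/(R(C(10, 7)) + 6725) = 1/((5 - 3*7 - 3*10² - 3*7*10)*(1 + 2*(5 - 3*7 - 3*10² - 3*7*10)) + 6725) = 1/((5 - 21 - 3*100 - 210)*(1 + 2*(5 - 21 - 3*100 - 210)) + 6725) = 1/((5 - 21 - 300 - 210)*(1 + 2*(5 - 21 - 300 - 210)) + 6725) = 1/(-526*(1 + 2*(-526)) + 6725) = 1/(-526*(1 - 1052) + 6725) = 1/(-526*(-1051) + 6725) = 1/(552826 + 6725) = 1/559551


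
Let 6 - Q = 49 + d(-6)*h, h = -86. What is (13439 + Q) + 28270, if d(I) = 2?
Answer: 41838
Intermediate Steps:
Q = 129 (Q = 6 - (49 + 2*(-86)) = 6 - (49 - 172) = 6 - 1*(-123) = 6 + 123 = 129)
(13439 + Q) + 28270 = (13439 + 129) + 28270 = 13568 + 28270 = 41838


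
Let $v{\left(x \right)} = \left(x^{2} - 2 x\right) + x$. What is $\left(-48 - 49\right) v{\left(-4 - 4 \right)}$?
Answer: $-6984$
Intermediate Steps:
$v{\left(x \right)} = x^{2} - x$
$\left(-48 - 49\right) v{\left(-4 - 4 \right)} = \left(-48 - 49\right) \left(-4 - 4\right) \left(-1 - 8\right) = - 97 \left(-4 - 4\right) \left(-1 - 8\right) = - 97 \left(- 8 \left(-1 - 8\right)\right) = - 97 \left(\left(-8\right) \left(-9\right)\right) = \left(-97\right) 72 = -6984$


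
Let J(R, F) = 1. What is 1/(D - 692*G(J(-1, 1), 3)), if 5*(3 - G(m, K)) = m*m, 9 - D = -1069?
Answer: -5/4298 ≈ -0.0011633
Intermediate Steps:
D = 1078 (D = 9 - 1*(-1069) = 9 + 1069 = 1078)
G(m, K) = 3 - m²/5 (G(m, K) = 3 - m*m/5 = 3 - m²/5)
1/(D - 692*G(J(-1, 1), 3)) = 1/(1078 - 692*(3 - ⅕*1²)) = 1/(1078 - 692*(3 - ⅕*1)) = 1/(1078 - 692*(3 - ⅕)) = 1/(1078 - 692*14/5) = 1/(1078 - 9688/5) = 1/(-4298/5) = -5/4298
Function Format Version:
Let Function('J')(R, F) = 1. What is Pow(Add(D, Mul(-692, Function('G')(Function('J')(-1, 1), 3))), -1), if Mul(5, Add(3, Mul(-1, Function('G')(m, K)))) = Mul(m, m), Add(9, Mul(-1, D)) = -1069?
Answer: Rational(-5, 4298) ≈ -0.0011633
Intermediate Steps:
D = 1078 (D = Add(9, Mul(-1, -1069)) = Add(9, 1069) = 1078)
Function('G')(m, K) = Add(3, Mul(Rational(-1, 5), Pow(m, 2))) (Function('G')(m, K) = Add(3, Mul(Rational(-1, 5), Mul(m, m))) = Add(3, Mul(Rational(-1, 5), Pow(m, 2))))
Pow(Add(D, Mul(-692, Function('G')(Function('J')(-1, 1), 3))), -1) = Pow(Add(1078, Mul(-692, Add(3, Mul(Rational(-1, 5), Pow(1, 2))))), -1) = Pow(Add(1078, Mul(-692, Add(3, Mul(Rational(-1, 5), 1)))), -1) = Pow(Add(1078, Mul(-692, Add(3, Rational(-1, 5)))), -1) = Pow(Add(1078, Mul(-692, Rational(14, 5))), -1) = Pow(Add(1078, Rational(-9688, 5)), -1) = Pow(Rational(-4298, 5), -1) = Rational(-5, 4298)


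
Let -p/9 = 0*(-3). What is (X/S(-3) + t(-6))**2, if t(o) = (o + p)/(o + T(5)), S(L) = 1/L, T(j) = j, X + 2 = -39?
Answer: 16641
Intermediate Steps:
p = 0 (p = -0*(-3) = -9*0 = 0)
X = -41 (X = -2 - 39 = -41)
t(o) = o/(5 + o) (t(o) = (o + 0)/(o + 5) = o/(5 + o))
(X/S(-3) + t(-6))**2 = (-41/(1/(-3)) - 6/(5 - 6))**2 = (-41/(-1/3) - 6/(-1))**2 = (-41*(-3) - 6*(-1))**2 = (123 + 6)**2 = 129**2 = 16641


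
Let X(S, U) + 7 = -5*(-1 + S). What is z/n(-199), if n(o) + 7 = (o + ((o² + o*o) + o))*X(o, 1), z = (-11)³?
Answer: -1331/78252365 ≈ -1.7009e-5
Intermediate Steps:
z = -1331
X(S, U) = -2 - 5*S (X(S, U) = -7 - 5*(-1 + S) = -7 + (5 - 5*S) = -2 - 5*S)
n(o) = -7 + (-2 - 5*o)*(2*o + 2*o²) (n(o) = -7 + (o + ((o² + o*o) + o))*(-2 - 5*o) = -7 + (o + ((o² + o²) + o))*(-2 - 5*o) = -7 + (o + (2*o² + o))*(-2 - 5*o) = -7 + (o + (o + 2*o²))*(-2 - 5*o) = -7 + (2*o + 2*o²)*(-2 - 5*o) = -7 + (-2 - 5*o)*(2*o + 2*o²))
z/n(-199) = -1331/(-7 - 14*(-199)² - 10*(-199)³ - 4*(-199)) = -1331/(-7 - 14*39601 - 10*(-7880599) + 796) = -1331/(-7 - 554414 + 78805990 + 796) = -1331/78252365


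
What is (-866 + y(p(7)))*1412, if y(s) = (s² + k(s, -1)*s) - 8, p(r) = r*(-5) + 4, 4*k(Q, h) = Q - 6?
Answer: 527735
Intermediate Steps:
k(Q, h) = -3/2 + Q/4 (k(Q, h) = (Q - 6)/4 = (-6 + Q)/4 = -3/2 + Q/4)
p(r) = 4 - 5*r (p(r) = -5*r + 4 = 4 - 5*r)
y(s) = -8 + s² + s*(-3/2 + s/4) (y(s) = (s² + (-3/2 + s/4)*s) - 8 = (s² + s*(-3/2 + s/4)) - 8 = -8 + s² + s*(-3/2 + s/4))
(-866 + y(p(7)))*1412 = (-866 + (-8 - 3*(4 - 5*7)/2 + 5*(4 - 5*7)²/4))*1412 = (-866 + (-8 - 3*(4 - 35)/2 + 5*(4 - 35)²/4))*1412 = (-866 + (-8 - 3/2*(-31) + (5/4)*(-31)²))*1412 = (-866 + (-8 + 93/2 + (5/4)*961))*1412 = (-866 + (-8 + 93/2 + 4805/4))*1412 = (-866 + 4959/4)*1412 = (1495/4)*1412 = 527735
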